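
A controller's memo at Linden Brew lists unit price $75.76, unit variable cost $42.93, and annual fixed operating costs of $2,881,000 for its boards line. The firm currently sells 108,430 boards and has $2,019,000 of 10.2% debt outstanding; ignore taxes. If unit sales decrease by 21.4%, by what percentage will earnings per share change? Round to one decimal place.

Total contribution margin = 108,430 × $32.83 = $3,559,756.90.
EBIT = $3,559,756.90 − $2,881,000 = $678,756.90.
After interest of $205,938.00, pre-tax earnings = $472,818.90.
Degree of combined leverage = contribution ÷ (EBIT − I) = $3,559,756.90 ÷ $472,818.90 = 7.5288.
%ΔEPS = DCL × %ΔSales = 7.5288 × -21.4% = -161.1%.

-161.1%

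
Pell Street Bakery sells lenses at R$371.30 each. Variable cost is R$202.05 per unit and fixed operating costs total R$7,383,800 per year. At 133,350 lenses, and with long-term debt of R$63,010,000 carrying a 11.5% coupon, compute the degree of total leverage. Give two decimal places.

2.84

Contribution at this volume is 133,350 × R$169.25 = R$22,569,487.50.
Subtracting fixed costs: EBIT = R$22,569,487.50 − R$7,383,800 = R$15,185,687.50. Interest = R$7,246,150.00.
DOL = R$22,569,487.50 ÷ R$15,185,687.50 = 1.4862; DFL = R$15,185,687.50 ÷ R$7,939,537.50 = 1.9127.
DCL = DOL × DFL = 1.4862 × 1.9127 = 2.8427.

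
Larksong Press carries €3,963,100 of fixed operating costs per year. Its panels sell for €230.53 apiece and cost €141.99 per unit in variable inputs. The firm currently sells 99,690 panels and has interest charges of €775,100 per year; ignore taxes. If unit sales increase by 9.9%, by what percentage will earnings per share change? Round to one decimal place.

Total contribution margin = 99,690 × €88.54 = €8,826,552.60.
Subtracting fixed costs: EBIT = €8,826,552.60 − €3,963,100 = €4,863,452.60.
After interest of €775,100.00, pre-tax earnings = €4,088,352.60.
DCL = total CM / (EBIT − I) = €8,826,552.60 / €4,088,352.60 = 2.1590.
EPS therefore changes by 2.1590 × (+9.9%) = +21.4%.

+21.4%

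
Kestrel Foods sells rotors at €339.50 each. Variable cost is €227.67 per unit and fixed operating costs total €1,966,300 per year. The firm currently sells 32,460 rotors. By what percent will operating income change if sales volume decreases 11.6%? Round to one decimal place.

-25.3%

Total contribution margin = 32,460 × €111.83 = €3,630,001.80.
Subtracting fixed costs: EBIT = €3,630,001.80 − €1,966,300 = €1,663,701.80.
DOL = contribution ÷ EBIT = €3,630,001.80 ÷ €1,663,701.80 = 2.1819.
So EBIT moves 2.1819 × (-11.6%) = -25.3%.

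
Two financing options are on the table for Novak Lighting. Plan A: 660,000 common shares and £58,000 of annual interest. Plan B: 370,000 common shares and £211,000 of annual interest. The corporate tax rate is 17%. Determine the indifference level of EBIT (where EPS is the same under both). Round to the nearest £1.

£406,207

Set EPS_A = EPS_B: (EBIT − £58,000)(1 − 0.17) ÷ 660,000 = (EBIT − £211,000)(1 − 0.17) ÷ 370,000.
The (1 − t) factor cancels: (EBIT − 58,000) × 370,000 = (EBIT − 211,000) × 660,000.
Solving, EBIT = (211,000·660,000 − 58,000·370,000) / (660,000 − 370,000) = 117,800,000,000 / 290,000 = 406,206.90.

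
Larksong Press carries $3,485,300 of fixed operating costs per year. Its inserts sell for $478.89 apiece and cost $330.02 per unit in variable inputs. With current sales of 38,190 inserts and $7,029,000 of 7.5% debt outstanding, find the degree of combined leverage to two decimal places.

3.40

At 38,190 units, contribution = 38,190 × $148.87 = $5,685,345.30.
EBIT = $5,685,345.30 − $3,485,300 = $2,200,045.30. Interest = $527,175.00, so EBIT − I = $1,672,870.30.
Degree of total leverage = total CM / (EBIT − interest) = $5,685,345.30 / $1,672,870.30 = 3.3986.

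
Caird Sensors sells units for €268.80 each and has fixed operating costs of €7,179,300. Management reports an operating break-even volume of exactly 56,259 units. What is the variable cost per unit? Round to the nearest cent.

€141.19

At break-even, FC = Q × (P − VC), so P − VC = €7,179,300 ÷ 56,259 = €127.6116.
Variable cost per unit = €268.80 − €127.6116 = €141.19.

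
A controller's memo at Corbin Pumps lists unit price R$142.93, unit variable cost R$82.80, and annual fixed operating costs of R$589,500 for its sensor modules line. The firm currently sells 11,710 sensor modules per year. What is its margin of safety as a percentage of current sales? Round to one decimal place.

Contribution margin per unit = R$142.93 − R$82.80 = R$60.13. Break-even units = R$589,500 ÷ R$60.13 = 9,803.76; break-even revenue = 9,803.76 × R$142.93 = R$1,401,251.21.
Actual sales revenue = 11,710 × R$142.93 = R$1,673,710.30.
Margin of safety = (R$1,673,710.30 − R$1,401,251.21) ÷ R$1,673,710.30 = 16.3%.

16.3%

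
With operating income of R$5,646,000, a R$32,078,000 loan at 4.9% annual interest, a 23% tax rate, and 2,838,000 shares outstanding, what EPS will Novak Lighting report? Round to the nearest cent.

R$1.11

Interest = R$1,571,822.00, so EBT = R$5,646,000 − R$1,571,822.00 = R$4,074,178.00.
After tax at 23%: net income = R$4,074,178.00 × 0.77 = R$3,137,117.06.
Per share: R$3,137,117.06 / 2,838,000 shares = R$1.11.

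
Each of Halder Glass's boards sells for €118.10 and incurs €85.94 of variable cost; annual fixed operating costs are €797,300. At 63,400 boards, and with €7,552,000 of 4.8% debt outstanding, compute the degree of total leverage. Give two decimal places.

At 63,400 units, contribution = 63,400 × €32.16 = €2,038,944.00.
Subtracting fixed costs: EBIT = €2,038,944.00 − €797,300 = €1,241,644.00. Interest = €362,496.00.
DOL = €2,038,944.00 ÷ €1,241,644.00 = 1.6421; DFL = €1,241,644.00 ÷ €879,148.00 = 1.4123.
DCL = DOL × DFL = 1.6421 × 1.4123 = 2.3191.

2.32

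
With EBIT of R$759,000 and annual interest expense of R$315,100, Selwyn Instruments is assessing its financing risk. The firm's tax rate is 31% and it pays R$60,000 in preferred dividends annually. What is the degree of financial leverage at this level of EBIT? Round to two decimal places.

2.13

Annual interest charges come to R$315,100.00.
Pre-tax preferred-dividend burden = R$60,000 ÷ (1 − 0.31) = R$86,956.52.
DFL = EBIT ÷ [EBIT − I − D_p/(1−t)] = R$759,000 ÷ [R$759,000 − R$315,100.00 − R$86,956.52] = R$759,000 ÷ R$356,943.48 = 2.1264.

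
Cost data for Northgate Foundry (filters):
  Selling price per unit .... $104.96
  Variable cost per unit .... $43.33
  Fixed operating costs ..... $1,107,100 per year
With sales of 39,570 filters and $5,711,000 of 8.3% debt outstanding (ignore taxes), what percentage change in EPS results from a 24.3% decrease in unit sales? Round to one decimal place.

Total contribution margin = 39,570 × $61.63 = $2,438,699.10.
Subtracting fixed costs: EBIT = $2,438,699.10 − $1,107,100 = $1,331,599.10.
After interest of $474,013.00, pre-tax earnings = $857,586.10.
DCL = total CM / (EBIT − I) = $2,438,699.10 / $857,586.10 = 2.8437.
EPS therefore changes by 2.8437 × (-24.3%) = -69.1%.

-69.1%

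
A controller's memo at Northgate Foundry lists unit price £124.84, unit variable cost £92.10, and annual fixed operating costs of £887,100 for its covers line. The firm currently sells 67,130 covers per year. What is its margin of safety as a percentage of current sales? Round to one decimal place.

59.6%

Contribution margin per unit = £124.84 − £92.10 = £32.74. Break-even units = £887,100 ÷ £32.74 = 27,095.30; break-even revenue = 27,095.30 × £124.84 = £3,382,576.79.
Actual sales revenue = 67,130 × £124.84 = £8,380,509.20.
Margin of safety = (£8,380,509.20 − £3,382,576.79) ÷ £8,380,509.20 = 59.6%.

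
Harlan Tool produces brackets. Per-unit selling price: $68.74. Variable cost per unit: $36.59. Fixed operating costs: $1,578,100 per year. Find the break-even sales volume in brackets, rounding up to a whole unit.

49,086 brackets

Unit CM = price − variable cost = $68.74 − $36.59 = $32.15.
Break-even volume = fixed costs ÷ CM per unit = $1,578,100 ÷ $32.15 = 49,085.54, so 49,086 brackets.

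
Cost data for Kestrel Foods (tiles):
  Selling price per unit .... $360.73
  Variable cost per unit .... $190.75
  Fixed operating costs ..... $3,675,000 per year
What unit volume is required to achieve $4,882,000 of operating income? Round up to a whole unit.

50,342 tiles

Unit CM = price − variable cost = $360.73 − $190.75 = $169.98.
Required volume = (fixed costs + target profit) ÷ CM = ($3,675,000 + $4,882,000) ÷ $169.98 = 50,341.22, so 50,342 tiles.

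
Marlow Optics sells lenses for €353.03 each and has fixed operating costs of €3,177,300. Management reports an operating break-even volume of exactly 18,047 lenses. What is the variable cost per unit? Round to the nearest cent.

At break-even, FC = Q × (P − VC), so P − VC = €3,177,300 ÷ 18,047 = €176.0570.
Variable cost per unit = €353.03 − €176.0570 = €176.97.

€176.97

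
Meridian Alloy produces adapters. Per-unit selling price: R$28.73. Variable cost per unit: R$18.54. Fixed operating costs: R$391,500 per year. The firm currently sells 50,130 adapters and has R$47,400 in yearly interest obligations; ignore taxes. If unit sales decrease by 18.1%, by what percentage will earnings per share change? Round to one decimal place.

-128.6%

Contribution at this volume is 50,130 × R$10.19 = R$510,824.70.
Subtracting fixed costs: EBIT = R$510,824.70 − R$391,500 = R$119,324.70.
After interest of R$47,400.00, pre-tax earnings = R$71,924.70.
DCL = total CM / (EBIT − I) = R$510,824.70 / R$71,924.70 = 7.1022.
EPS therefore changes by 7.1022 × (-18.1%) = -128.6%.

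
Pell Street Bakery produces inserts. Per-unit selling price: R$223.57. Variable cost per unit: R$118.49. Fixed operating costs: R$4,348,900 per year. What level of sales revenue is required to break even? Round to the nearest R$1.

R$9,252,794

CM per unit = R$223.57 − R$118.49 = R$105.08; CM ratio = R$105.08 / R$223.57 = 0.4700.
Break-even sales = FC ÷ CM ratio = R$4,348,900 × R$223.57 / R$105.08 = R$9,252,794.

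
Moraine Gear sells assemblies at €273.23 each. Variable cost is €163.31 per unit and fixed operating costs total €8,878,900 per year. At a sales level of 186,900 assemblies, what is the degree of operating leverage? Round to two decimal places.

Total contribution margin = 186,900 × €109.92 = €20,544,048.00.
Subtracting fixed costs: EBIT = €20,544,048.00 − €8,878,900 = €11,665,148.00.
Degree of operating leverage = €20,544,048.00 / €11,665,148.00 = 1.7611.

1.76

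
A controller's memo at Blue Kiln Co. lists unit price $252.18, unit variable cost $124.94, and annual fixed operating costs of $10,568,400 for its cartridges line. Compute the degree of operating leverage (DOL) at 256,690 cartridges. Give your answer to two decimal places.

1.48

Total contribution margin = 256,690 × $127.24 = $32,661,235.60.
EBIT = $32,661,235.60 − $10,568,400 = $22,092,835.60.
So DOL = total CM / EBIT = $32,661,235.60 / $22,092,835.60 = 1.4784.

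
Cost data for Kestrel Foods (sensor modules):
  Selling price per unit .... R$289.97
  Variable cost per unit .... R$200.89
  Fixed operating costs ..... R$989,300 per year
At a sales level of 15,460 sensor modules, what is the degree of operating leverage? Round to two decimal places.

Total contribution margin = 15,460 × R$89.08 = R$1,377,176.80.
EBIT = R$1,377,176.80 − R$989,300 = R$387,876.80.
So DOL = total CM / EBIT = R$1,377,176.80 / R$387,876.80 = 3.5506.

3.55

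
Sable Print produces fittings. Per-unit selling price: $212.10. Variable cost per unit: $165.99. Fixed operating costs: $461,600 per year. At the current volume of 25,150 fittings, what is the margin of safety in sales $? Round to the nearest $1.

Contribution margin per unit = $212.10 − $165.99 = $46.11. Break-even units = $461,600 ÷ $46.11 = 10,010.84; break-even revenue = 10,010.84 × $212.10 = $2,123,299.93.
Actual sales revenue = 25,150 × $212.10 = $5,334,315.00.
Margin of safety = $5,334,315.00 − $2,123,299.93 = $3,211,015.

$3,211,015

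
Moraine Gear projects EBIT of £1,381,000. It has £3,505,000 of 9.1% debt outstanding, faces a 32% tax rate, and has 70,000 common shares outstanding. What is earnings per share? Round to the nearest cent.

Interest = £318,955.00, so EBT = £1,381,000 − £318,955.00 = £1,062,045.00.
Net income = £1,062,045.00 × (1 − 0.32) = £722,190.60.
EPS = £722,190.60 ÷ 70,000 = £10.32.

£10.32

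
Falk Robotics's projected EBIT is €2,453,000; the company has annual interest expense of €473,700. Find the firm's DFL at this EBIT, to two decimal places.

1.24

Annual interest charges come to €473,700.00.
Degree of financial leverage = EBIT / (EBIT − interest) = €2,453,000 / €1,979,300.00 = 1.2393.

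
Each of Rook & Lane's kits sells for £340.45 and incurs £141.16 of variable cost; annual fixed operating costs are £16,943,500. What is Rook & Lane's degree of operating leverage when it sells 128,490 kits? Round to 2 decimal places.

Contribution at this volume is 128,490 × £199.29 = £25,606,772.10.
Subtracting fixed costs: EBIT = £25,606,772.10 − £16,943,500 = £8,663,272.10.
Degree of operating leverage = £25,606,772.10 / £8,663,272.10 = 2.9558.

2.96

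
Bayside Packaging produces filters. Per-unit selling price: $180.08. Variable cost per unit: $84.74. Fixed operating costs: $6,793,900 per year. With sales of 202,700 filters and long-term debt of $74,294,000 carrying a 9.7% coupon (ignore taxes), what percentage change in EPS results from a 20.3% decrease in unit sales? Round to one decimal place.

At 202,700 units, contribution = 202,700 × $95.34 = $19,325,418.00.
Subtracting fixed costs: EBIT = $19,325,418.00 − $6,793,900 = $12,531,518.00.
Interest = $7,206,518.00, so EBIT − I = $5,325,000.00.
Degree of combined leverage = contribution ÷ (EBIT − I) = $19,325,418.00 ÷ $5,325,000.00 = 3.6292.
EPS therefore changes by 3.6292 × (-20.3%) = -73.7%.

-73.7%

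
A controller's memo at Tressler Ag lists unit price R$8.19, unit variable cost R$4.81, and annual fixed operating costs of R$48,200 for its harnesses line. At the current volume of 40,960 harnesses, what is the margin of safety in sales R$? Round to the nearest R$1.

R$218,670

Unit CM = price − variable cost = R$8.19 − R$4.81 = R$3.38. Break-even units = R$48,200 ÷ R$3.38 = 14,260.36; break-even revenue = 14,260.36 × R$8.19 = R$116,792.31.
Current sales = 40,960 × R$8.19 = R$335,462.40.
Margin of safety = R$335,462.40 − R$116,792.31 = R$218,670.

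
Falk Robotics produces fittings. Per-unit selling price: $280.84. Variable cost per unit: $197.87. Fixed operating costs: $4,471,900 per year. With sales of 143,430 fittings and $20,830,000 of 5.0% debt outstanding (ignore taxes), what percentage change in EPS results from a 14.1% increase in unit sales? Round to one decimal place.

+26.3%

At 143,430 units, contribution = 143,430 × $82.97 = $11,900,387.10.
Subtracting fixed costs: EBIT = $11,900,387.10 − $4,471,900 = $7,428,487.10.
After interest of $1,041,500.00, pre-tax earnings = $6,386,987.10.
Degree of combined leverage = contribution ÷ (EBIT − I) = $11,900,387.10 ÷ $6,386,987.10 = 1.8632.
EPS therefore changes by 1.8632 × (+14.1%) = +26.3%.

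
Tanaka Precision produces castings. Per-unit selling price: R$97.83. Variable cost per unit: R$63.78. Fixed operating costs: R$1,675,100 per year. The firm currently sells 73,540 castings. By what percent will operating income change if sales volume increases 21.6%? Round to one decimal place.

+65.2%

At 73,540 units, contribution = 73,540 × R$34.05 = R$2,504,037.00.
Operating income = contribution − fixed costs = R$2,504,037.00 − R$1,675,100 = R$828,937.00.
Degree of operating leverage = R$2,504,037.00 / R$828,937.00 = 3.0208.
Operating income changes by 3.0208 × +21.6% = +65.2%.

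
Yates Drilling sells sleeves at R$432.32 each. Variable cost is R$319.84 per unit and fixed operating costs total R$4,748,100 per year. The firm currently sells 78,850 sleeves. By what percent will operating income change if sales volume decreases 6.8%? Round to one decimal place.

-14.6%

At 78,850 units, contribution = 78,850 × R$112.48 = R$8,869,048.00.
Subtracting fixed costs: EBIT = R$8,869,048.00 − R$4,748,100 = R$4,120,948.00.
DOL = contribution ÷ EBIT = R$8,869,048.00 ÷ R$4,120,948.00 = 2.1522.
Operating income changes by 2.1522 × -6.8% = -14.6%.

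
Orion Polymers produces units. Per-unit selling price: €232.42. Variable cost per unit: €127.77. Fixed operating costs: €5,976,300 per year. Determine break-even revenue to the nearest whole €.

€13,272,925

Contribution margin per unit = €232.42 − €127.77 = €104.65, a CM ratio of €104.65 ÷ €232.42 = 0.4503.
Break-even sales = FC ÷ CM ratio = €5,976,300 × €232.42 / €104.65 = €13,272,925.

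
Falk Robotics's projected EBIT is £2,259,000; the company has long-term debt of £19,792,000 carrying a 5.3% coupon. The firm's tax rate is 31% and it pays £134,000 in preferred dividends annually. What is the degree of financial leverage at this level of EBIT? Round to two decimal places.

Interest = £1,048,976.00.
Preferred dividends grossed up pre-tax: £134,000 / (1 − 0.31) = £194,202.90.
DFL = EBIT ÷ [EBIT − I − D_p/(1−t)] = £2,259,000 ÷ [£2,259,000 − £1,048,976.00 − £194,202.90] = £2,259,000 ÷ £1,015,821.10 = 2.2238.

2.22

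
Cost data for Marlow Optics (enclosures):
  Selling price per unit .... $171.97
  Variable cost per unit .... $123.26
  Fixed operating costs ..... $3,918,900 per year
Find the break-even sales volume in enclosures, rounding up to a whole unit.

Contribution margin per unit = $171.97 − $123.26 = $48.71.
Units to break even: $3,918,900 ÷ $48.71 = 80,453.71, rounded up to 80,454.

80,454 enclosures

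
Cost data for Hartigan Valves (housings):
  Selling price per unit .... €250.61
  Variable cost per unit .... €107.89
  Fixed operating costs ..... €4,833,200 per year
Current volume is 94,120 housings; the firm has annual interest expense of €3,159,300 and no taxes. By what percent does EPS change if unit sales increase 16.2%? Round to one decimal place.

Contribution at this volume is 94,120 × €142.72 = €13,432,806.40.
EBIT = €13,432,806.40 − €4,833,200 = €8,599,606.40.
After interest of €3,159,300.00, pre-tax earnings = €5,440,306.40.
Degree of combined leverage = contribution ÷ (EBIT − I) = €13,432,806.40 ÷ €5,440,306.40 = 2.4691.
%ΔEPS = DCL × %ΔSales = 2.4691 × +16.2% = +40.0%.

+40.0%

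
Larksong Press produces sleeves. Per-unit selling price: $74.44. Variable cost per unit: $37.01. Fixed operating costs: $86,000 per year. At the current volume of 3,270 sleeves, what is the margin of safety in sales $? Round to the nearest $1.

$72,384

Each unit contributes $74.44 − $37.01 = $37.43. Break-even units = $86,000 ÷ $37.43 = 2,297.62; break-even revenue = 2,297.62 × $74.44 = $171,035.00.
Actual sales revenue = 3,270 × $74.44 = $243,418.80.
Margin of safety = $243,418.80 − $171,035.00 = $72,384.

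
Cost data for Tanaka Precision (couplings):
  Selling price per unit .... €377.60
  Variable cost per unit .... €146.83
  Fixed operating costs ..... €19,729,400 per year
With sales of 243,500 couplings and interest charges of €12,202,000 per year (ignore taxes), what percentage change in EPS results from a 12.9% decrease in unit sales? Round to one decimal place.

-29.9%

Contribution at this volume is 243,500 × €230.77 = €56,192,495.00.
Operating income = contribution − fixed costs = €56,192,495.00 − €19,729,400 = €36,463,095.00.
After interest of €12,202,000.00, pre-tax earnings = €24,261,095.00.
Degree of combined leverage = contribution ÷ (EBIT − I) = €56,192,495.00 ÷ €24,261,095.00 = 2.3162.
%ΔEPS = DCL × %ΔSales = 2.3162 × -12.9% = -29.9%.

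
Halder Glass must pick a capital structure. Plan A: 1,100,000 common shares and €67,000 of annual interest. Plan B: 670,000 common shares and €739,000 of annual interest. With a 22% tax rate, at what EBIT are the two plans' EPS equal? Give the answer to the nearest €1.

Set EPS_A = EPS_B: (EBIT − €67,000)(1 − 0.22) ÷ 1,100,000 = (EBIT − €739,000)(1 − 0.22) ÷ 670,000.
Cancelling (1 − t) and cross-multiplying: 670,000·(EBIT − 67,000) = 1,100,000·(EBIT − 739,000).
EBIT × (1,100,000 − 670,000) = 739,000 × 1,100,000 − 67,000 × 670,000 = 768,010,000,000, so EBIT = 768,010,000,000 ÷ 430,000 = 1,786,069.77.

€1,786,070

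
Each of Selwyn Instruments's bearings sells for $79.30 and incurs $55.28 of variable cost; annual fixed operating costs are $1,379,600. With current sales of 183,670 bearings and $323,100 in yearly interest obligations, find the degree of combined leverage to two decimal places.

Total contribution margin = 183,670 × $24.02 = $4,411,753.40.
EBIT = $4,411,753.40 − $1,379,600 = $3,032,153.40. Interest = $323,100.00, so EBIT − I = $2,709,053.40.
Degree of total leverage = total CM / (EBIT − interest) = $4,411,753.40 / $2,709,053.40 = 1.6285.

1.63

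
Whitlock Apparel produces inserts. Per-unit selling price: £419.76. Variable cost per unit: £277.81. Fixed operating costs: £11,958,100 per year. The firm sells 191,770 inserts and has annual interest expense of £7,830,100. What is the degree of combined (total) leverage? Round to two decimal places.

3.66

Contribution at this volume is 191,770 × £141.95 = £27,221,751.50.
EBIT = £27,221,751.50 − £11,958,100 = £15,263,651.50. Interest = £7,830,100.00, so EBIT − I = £7,433,551.50.
Degree of total leverage = total CM / (EBIT − interest) = £27,221,751.50 / £7,433,551.50 = 3.6620.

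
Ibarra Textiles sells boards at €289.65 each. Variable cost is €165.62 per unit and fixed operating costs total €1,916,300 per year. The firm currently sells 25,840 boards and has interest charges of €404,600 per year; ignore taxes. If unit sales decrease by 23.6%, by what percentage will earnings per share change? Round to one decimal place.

-85.6%

Contribution at this volume is 25,840 × €124.03 = €3,204,935.20.
Operating income = contribution − fixed costs = €3,204,935.20 − €1,916,300 = €1,288,635.20.
After interest of €404,600.00, pre-tax earnings = €884,035.20.
DCL = total CM / (EBIT − I) = €3,204,935.20 / €884,035.20 = 3.6253.
EPS therefore changes by 3.6253 × (-23.6%) = -85.6%.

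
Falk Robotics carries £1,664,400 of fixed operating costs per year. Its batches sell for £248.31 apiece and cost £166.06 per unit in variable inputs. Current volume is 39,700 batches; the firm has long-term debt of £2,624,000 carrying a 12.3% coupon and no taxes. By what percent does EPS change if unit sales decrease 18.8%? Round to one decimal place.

-48.0%

At 39,700 units, contribution = 39,700 × £82.25 = £3,265,325.00.
Operating income = contribution − fixed costs = £3,265,325.00 − £1,664,400 = £1,600,925.00.
After interest of £322,752.00, pre-tax earnings = £1,278,173.00.
Degree of combined leverage = contribution ÷ (EBIT − I) = £3,265,325.00 ÷ £1,278,173.00 = 2.5547.
%ΔEPS = DCL × %ΔSales = 2.5547 × -18.8% = -48.0%.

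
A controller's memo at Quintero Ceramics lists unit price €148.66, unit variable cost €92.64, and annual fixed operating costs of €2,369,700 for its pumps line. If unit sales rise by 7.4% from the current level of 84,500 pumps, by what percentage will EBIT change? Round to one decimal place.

+14.8%

Total contribution margin = 84,500 × €56.02 = €4,733,690.00.
EBIT = €4,733,690.00 − €2,369,700 = €2,363,990.00.
So DOL = total CM / EBIT = €4,733,690.00 / €2,363,990.00 = 2.0024.
Operating income changes by 2.0024 × +7.4% = +14.8%.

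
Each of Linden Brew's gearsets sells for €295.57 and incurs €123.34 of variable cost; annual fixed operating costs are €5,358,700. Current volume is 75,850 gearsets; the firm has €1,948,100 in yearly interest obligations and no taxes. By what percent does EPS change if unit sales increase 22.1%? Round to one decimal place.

+50.2%

Total contribution margin = 75,850 × €172.23 = €13,063,645.50.
Operating income = contribution − fixed costs = €13,063,645.50 − €5,358,700 = €7,704,945.50.
After interest of €1,948,100.00, pre-tax earnings = €5,756,845.50.
DCL = total CM / (EBIT − I) = €13,063,645.50 / €5,756,845.50 = 2.2692.
%ΔEPS = DCL × %ΔSales = 2.2692 × +22.1% = +50.2%.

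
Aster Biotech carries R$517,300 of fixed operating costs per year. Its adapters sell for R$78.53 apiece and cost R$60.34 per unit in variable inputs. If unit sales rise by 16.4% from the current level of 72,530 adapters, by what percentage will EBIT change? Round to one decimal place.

+27.0%

At 72,530 units, contribution = 72,530 × R$18.19 = R$1,319,320.70.
EBIT = R$1,319,320.70 − R$517,300 = R$802,020.70.
Degree of operating leverage = R$1,319,320.70 / R$802,020.70 = 1.6450.
So EBIT moves 1.6450 × (+16.4%) = +27.0%.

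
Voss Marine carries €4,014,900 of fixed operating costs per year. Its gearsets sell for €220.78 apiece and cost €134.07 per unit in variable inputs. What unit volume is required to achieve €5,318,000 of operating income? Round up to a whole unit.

107,634 gearsets

Contribution margin per unit = €220.78 − €134.07 = €86.71.
Units = (FC + target) / CM = (€4,014,900 + €5,318,000) / €86.71 = 107,633.49, so 107,634 gearsets.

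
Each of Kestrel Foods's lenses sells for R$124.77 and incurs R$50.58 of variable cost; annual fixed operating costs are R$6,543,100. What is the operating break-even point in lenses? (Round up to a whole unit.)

88,194 lenses

Unit CM = price − variable cost = R$124.77 − R$50.58 = R$74.19.
Units to break even: R$6,543,100 ÷ R$74.19 = 88,193.83, rounded up to 88,194.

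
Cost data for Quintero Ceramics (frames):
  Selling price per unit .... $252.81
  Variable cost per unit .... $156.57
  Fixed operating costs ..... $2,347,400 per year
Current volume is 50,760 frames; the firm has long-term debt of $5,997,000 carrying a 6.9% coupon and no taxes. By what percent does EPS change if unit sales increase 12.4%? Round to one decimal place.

At 50,760 units, contribution = 50,760 × $96.24 = $4,885,142.40.
EBIT = $4,885,142.40 − $2,347,400 = $2,537,742.40.
Interest = $413,793.00, so EBIT − I = $2,123,949.40.
Degree of combined leverage = contribution ÷ (EBIT − I) = $4,885,142.40 ÷ $2,123,949.40 = 2.3000.
EPS therefore changes by 2.3000 × (+12.4%) = +28.5%.

+28.5%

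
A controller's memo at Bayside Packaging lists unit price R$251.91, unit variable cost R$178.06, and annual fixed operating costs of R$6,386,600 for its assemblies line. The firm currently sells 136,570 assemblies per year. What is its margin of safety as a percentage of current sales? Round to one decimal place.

Unit CM = price − variable cost = R$251.91 − R$178.06 = R$73.85. Break-even units = R$6,386,600 ÷ R$73.85 = 86,480.70; break-even revenue = 86,480.70 × R$251.91 = R$21,785,354.18.
Actual sales revenue = 136,570 × R$251.91 = R$34,403,348.70.
Margin of safety = (R$34,403,348.70 − R$21,785,354.18) ÷ R$34,403,348.70 = 36.7%.

36.7%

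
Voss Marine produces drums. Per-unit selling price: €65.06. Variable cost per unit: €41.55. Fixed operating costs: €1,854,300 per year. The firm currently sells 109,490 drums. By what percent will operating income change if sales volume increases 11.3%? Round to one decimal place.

+40.4%

Contribution at this volume is 109,490 × €23.51 = €2,574,109.90.
Subtracting fixed costs: EBIT = €2,574,109.90 − €1,854,300 = €719,809.90.
DOL = contribution ÷ EBIT = €2,574,109.90 ÷ €719,809.90 = 3.5761.
So EBIT moves 3.5761 × (+11.3%) = +40.4%.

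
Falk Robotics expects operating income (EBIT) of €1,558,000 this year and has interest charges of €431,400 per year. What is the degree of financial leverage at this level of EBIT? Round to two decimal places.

1.38

Annual interest charges come to €431,400.00.
DFL = EBIT ÷ (EBIT − I) = €1,558,000 ÷ (€1,558,000 − €431,400.00) = €1,558,000 ÷ €1,126,600.00 = 1.3829.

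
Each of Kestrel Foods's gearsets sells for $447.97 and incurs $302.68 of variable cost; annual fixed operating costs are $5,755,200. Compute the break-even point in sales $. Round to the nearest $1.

CM per unit = $447.97 − $302.68 = $145.29; CM ratio = $145.29 / $447.97 = 0.3243.
Break-even sales = FC ÷ CM ratio = $5,755,200 × $447.97 / $145.29 = $17,744,903.

$17,744,903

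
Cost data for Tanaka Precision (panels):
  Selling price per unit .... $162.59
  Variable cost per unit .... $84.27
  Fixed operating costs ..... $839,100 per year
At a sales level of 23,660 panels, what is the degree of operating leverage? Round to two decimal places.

Total contribution margin = 23,660 × $78.32 = $1,853,051.20.
Subtracting fixed costs: EBIT = $1,853,051.20 − $839,100 = $1,013,951.20.
DOL = contribution ÷ EBIT = $1,853,051.20 ÷ $1,013,951.20 = 1.8276.

1.83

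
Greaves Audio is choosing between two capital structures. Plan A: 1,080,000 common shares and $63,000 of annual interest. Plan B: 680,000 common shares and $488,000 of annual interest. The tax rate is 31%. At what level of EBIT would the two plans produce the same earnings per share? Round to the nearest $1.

Set EPS_A = EPS_B: (EBIT − $63,000)(1 − 0.31) ÷ 1,080,000 = (EBIT − $488,000)(1 − 0.31) ÷ 680,000.
The (1 − t) factor cancels: (EBIT − 63,000) × 680,000 = (EBIT − 488,000) × 1,080,000.
Solving, EBIT = (488,000·1,080,000 − 63,000·680,000) / (1,080,000 − 680,000) = 484,200,000,000 / 400,000 = 1,210,500.00.

$1,210,500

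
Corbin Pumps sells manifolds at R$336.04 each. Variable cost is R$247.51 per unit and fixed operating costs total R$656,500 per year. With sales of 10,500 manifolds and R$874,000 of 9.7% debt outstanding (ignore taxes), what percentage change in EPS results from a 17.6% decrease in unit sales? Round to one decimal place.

-86.9%

Contribution at this volume is 10,500 × R$88.53 = R$929,565.00.
Operating income = contribution − fixed costs = R$929,565.00 − R$656,500 = R$273,065.00.
Interest = R$84,778.00, so EBIT − I = R$188,287.00.
DCL = total CM / (EBIT − I) = R$929,565.00 / R$188,287.00 = 4.9370.
EPS therefore changes by 4.9370 × (-17.6%) = -86.9%.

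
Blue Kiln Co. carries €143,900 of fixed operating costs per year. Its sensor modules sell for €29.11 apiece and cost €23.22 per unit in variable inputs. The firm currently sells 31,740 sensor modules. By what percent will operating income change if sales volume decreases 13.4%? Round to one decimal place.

-58.2%

Total contribution margin = 31,740 × €5.89 = €186,948.60.
Subtracting fixed costs: EBIT = €186,948.60 − €143,900 = €43,048.60.
DOL = contribution ÷ EBIT = €186,948.60 ÷ €43,048.60 = 4.3427.
Operating income changes by 4.3427 × -13.4% = -58.2%.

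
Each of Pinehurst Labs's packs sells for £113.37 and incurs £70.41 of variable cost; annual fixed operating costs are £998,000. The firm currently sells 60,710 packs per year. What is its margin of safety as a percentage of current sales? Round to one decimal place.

61.7%

Unit CM = price − variable cost = £113.37 − £70.41 = £42.96. Break-even units = £998,000 ÷ £42.96 = 23,230.91; break-even revenue = 23,230.91 × £113.37 = £2,633,688.55.
Actual sales revenue = 60,710 × £113.37 = £6,882,692.70.
Margin of safety = (£6,882,692.70 − £2,633,688.55) ÷ £6,882,692.70 = 61.7%.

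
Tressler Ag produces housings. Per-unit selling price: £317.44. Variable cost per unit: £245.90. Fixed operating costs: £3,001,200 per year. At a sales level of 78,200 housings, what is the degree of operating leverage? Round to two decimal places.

Total contribution margin = 78,200 × £71.54 = £5,594,428.00.
Operating income = contribution − fixed costs = £5,594,428.00 − £3,001,200 = £2,593,228.00.
Degree of operating leverage = £5,594,428.00 / £2,593,228.00 = 2.1573.

2.16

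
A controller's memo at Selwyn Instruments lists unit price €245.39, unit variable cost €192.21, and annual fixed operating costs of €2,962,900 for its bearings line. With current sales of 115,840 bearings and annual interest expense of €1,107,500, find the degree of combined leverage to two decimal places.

2.95

Total contribution margin = 115,840 × €53.18 = €6,160,371.20.
EBIT = €6,160,371.20 − €2,962,900 = €3,197,471.20. Interest = €1,107,500.00, so EBIT − I = €2,089,971.20.
Degree of total leverage = total CM / (EBIT − interest) = €6,160,371.20 / €2,089,971.20 = 2.9476.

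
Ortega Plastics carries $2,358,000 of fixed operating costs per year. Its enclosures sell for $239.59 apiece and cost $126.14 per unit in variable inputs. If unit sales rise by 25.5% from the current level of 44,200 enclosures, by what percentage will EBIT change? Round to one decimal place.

+48.1%

At 44,200 units, contribution = 44,200 × $113.45 = $5,014,490.00.
EBIT = $5,014,490.00 − $2,358,000 = $2,656,490.00.
DOL = contribution ÷ EBIT = $5,014,490.00 ÷ $2,656,490.00 = 1.8876.
So EBIT moves 1.8876 × (+25.5%) = +48.1%.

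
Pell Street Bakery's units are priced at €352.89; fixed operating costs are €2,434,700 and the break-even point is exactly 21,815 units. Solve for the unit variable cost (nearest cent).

At break-even, FC = Q × (P − VC), so P − VC = €2,434,700 ÷ 21,815 = €111.6067.
Hence VC = price − CM = €352.89 − €111.6067 = €241.28.

€241.28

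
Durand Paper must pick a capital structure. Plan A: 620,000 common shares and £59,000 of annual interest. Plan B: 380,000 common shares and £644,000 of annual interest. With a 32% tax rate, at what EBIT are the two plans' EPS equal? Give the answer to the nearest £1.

£1,570,250

Set EPS_A = EPS_B: (EBIT − £59,000)(1 − 0.32) ÷ 620,000 = (EBIT − £644,000)(1 − 0.32) ÷ 380,000.
Cancelling (1 − t) and cross-multiplying: 380,000·(EBIT − 59,000) = 620,000·(EBIT − 644,000).
EBIT × (620,000 − 380,000) = 644,000 × 620,000 − 59,000 × 380,000 = 376,860,000,000, so EBIT = 376,860,000,000 ÷ 240,000 = 1,570,250.00.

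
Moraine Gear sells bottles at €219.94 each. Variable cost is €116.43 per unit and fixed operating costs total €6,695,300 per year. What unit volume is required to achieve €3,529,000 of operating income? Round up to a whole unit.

Each unit contributes €219.94 − €116.43 = €103.51.
Required volume = (fixed costs + target profit) ÷ CM = (€6,695,300 + €3,529,000) ÷ €103.51 = 98,775.96, so 98,776 bottles.

98,776 bottles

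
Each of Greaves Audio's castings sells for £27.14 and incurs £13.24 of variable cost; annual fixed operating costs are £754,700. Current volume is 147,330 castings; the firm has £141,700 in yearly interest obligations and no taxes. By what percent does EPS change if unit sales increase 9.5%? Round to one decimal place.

Total contribution margin = 147,330 × £13.90 = £2,047,887.00.
EBIT = £2,047,887.00 − £754,700 = £1,293,187.00.
After interest of £141,700.00, pre-tax earnings = £1,151,487.00.
Degree of combined leverage = contribution ÷ (EBIT − I) = £2,047,887.00 ÷ £1,151,487.00 = 1.7785.
EPS therefore changes by 1.7785 × (+9.5%) = +16.9%.

+16.9%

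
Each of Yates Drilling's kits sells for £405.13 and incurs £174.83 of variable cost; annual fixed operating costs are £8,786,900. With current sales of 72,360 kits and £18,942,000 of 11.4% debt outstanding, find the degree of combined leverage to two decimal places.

Contribution at this volume is 72,360 × £230.30 = £16,664,508.00.
Operating income = contribution − fixed costs = £16,664,508.00 − £8,786,900 = £7,877,608.00. Interest = £2,159,388.00.
DOL = £16,664,508.00 ÷ £7,877,608.00 = 2.1154; DFL = £7,877,608.00 ÷ £5,718,220.00 = 1.3776.
Combined leverage = 2.1154 × 1.3776 = 2.9142.

2.91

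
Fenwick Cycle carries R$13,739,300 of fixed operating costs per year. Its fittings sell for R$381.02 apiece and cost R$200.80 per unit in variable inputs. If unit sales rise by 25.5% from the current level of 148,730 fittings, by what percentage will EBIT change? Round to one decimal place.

Contribution at this volume is 148,730 × R$180.22 = R$26,804,120.60.
Operating income = contribution − fixed costs = R$26,804,120.60 − R$13,739,300 = R$13,064,820.60.
So DOL = total CM / EBIT = R$26,804,120.60 / R$13,064,820.60 = 2.0516.
%ΔEBIT = DOL × %ΔSales = 2.0516 × +25.5% = +52.3%.

+52.3%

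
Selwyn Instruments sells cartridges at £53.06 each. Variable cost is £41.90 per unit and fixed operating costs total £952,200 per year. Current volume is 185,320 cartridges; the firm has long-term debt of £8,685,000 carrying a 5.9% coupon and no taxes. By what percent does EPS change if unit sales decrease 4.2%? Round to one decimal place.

-14.4%

Total contribution margin = 185,320 × £11.16 = £2,068,171.20.
Operating income = contribution − fixed costs = £2,068,171.20 − £952,200 = £1,115,971.20.
After interest of £512,415.00, pre-tax earnings = £603,556.20.
DCL = total CM / (EBIT − I) = £2,068,171.20 / £603,556.20 = 3.4266.
EPS therefore changes by 3.4266 × (-4.2%) = -14.4%.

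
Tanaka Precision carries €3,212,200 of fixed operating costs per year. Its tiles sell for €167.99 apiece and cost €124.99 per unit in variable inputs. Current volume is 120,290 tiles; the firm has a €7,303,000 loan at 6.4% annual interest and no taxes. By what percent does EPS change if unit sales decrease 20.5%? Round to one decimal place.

-71.0%

Contribution at this volume is 120,290 × €43.00 = €5,172,470.00.
EBIT = €5,172,470.00 − €3,212,200 = €1,960,270.00.
Interest = €467,392.00, so EBIT − I = €1,492,878.00.
Degree of combined leverage = contribution ÷ (EBIT − I) = €5,172,470.00 ÷ €1,492,878.00 = 3.4648.
%ΔEPS = DCL × %ΔSales = 3.4648 × -20.5% = -71.0%.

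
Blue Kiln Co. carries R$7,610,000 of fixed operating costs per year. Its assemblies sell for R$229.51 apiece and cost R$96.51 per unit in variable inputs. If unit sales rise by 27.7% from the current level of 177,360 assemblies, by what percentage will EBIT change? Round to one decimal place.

+40.9%

At 177,360 units, contribution = 177,360 × R$133.00 = R$23,588,880.00.
Subtracting fixed costs: EBIT = R$23,588,880.00 − R$7,610,000 = R$15,978,880.00.
DOL = contribution ÷ EBIT = R$23,588,880.00 ÷ R$15,978,880.00 = 1.4763.
So EBIT moves 1.4763 × (+27.7%) = +40.9%.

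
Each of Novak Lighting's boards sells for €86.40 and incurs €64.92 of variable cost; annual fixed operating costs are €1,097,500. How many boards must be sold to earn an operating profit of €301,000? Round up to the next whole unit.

Contribution margin per unit = €86.40 − €64.92 = €21.48.
Required volume = (fixed costs + target profit) ÷ CM = (€1,097,500 + €301,000) ÷ €21.48 = 65,107.08, so 65,108 boards.

65,108 boards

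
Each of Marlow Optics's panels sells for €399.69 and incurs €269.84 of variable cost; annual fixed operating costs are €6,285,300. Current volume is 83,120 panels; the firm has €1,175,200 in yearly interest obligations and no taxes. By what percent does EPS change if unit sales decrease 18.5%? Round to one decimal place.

Contribution at this volume is 83,120 × €129.85 = €10,793,132.00.
EBIT = €10,793,132.00 − €6,285,300 = €4,507,832.00.
After interest of €1,175,200.00, pre-tax earnings = €3,332,632.00.
Degree of combined leverage = contribution ÷ (EBIT − I) = €10,793,132.00 ÷ €3,332,632.00 = 3.2386.
%ΔEPS = DCL × %ΔSales = 3.2386 × -18.5% = -59.9%.

-59.9%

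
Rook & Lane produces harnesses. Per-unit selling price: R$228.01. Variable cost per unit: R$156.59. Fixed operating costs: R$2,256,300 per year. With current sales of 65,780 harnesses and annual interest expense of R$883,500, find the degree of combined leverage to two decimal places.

Total contribution margin = 65,780 × R$71.42 = R$4,698,007.60.
Operating income = contribution − fixed costs = R$4,698,007.60 − R$2,256,300 = R$2,441,707.60. Interest = R$883,500.00, so EBIT − I = R$1,558,207.60.
DCL = contribution ÷ (EBIT − I) = R$4,698,007.60 ÷ R$1,558,207.60 = 3.0150.

3.02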